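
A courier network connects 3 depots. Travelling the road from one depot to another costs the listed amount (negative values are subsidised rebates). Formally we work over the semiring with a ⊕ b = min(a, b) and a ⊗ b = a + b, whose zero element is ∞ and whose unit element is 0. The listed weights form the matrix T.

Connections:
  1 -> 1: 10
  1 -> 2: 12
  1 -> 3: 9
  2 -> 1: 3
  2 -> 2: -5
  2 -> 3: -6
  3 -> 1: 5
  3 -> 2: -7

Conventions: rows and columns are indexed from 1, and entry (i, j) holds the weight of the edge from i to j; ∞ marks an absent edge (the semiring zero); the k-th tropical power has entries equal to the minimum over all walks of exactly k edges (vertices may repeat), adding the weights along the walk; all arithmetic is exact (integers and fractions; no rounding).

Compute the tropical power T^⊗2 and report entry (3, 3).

T^⊗2:
  [14, 2, 6]
  [-2, -13, -11]
  [-4, -12, -13]
Key observation: the optimum is the walk 3->2->3, with weight (-7) + (-6) = -13.
Optimal value attained by: walk 3->2->3.
Answer: (T^⊗2)[3][3] = -13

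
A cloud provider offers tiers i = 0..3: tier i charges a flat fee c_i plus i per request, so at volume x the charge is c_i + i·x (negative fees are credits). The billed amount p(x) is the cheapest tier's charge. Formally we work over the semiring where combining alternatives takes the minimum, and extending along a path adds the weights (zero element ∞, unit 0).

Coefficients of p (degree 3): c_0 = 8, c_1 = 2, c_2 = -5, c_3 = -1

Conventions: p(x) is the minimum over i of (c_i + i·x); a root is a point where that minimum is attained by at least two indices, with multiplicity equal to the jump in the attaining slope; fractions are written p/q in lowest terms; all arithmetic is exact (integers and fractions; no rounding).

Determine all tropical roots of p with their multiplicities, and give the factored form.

hull edge (i=0, c=8) to (i=2, c=-5): slope -13/2, span 2
hull edge (i=2, c=-5) to (i=3, c=-1): slope 4, span 1
Factored form: p(x) = -1 ⊗ (x ⊕ (-4)) ⊗ (x ⊕ 13/2) ⊗ (x ⊕ 13/2)
Answer: roots = -4 (mult 1), 13/2 (mult 2)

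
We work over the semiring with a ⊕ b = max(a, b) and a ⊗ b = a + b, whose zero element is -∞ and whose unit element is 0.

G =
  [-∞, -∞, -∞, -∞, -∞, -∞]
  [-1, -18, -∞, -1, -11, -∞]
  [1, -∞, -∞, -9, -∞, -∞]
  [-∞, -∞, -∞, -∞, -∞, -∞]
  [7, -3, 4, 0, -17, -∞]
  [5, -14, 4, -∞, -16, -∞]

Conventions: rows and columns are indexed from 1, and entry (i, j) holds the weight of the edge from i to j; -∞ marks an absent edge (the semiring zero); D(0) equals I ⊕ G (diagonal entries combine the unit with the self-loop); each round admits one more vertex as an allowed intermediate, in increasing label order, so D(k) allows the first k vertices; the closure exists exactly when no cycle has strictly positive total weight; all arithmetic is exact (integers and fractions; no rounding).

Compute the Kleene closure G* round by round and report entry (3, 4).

D(0):
  [0, -∞, -∞, -∞, -∞, -∞]
  [-1, 0, -∞, -1, -11, -∞]
  [1, -∞, 0, -9, -∞, -∞]
  [-∞, -∞, -∞, 0, -∞, -∞]
  [7, -3, 4, 0, 0, -∞]
  [5, -14, 4, -∞, -16, 0]
D(1):
  [0, -∞, -∞, -∞, -∞, -∞]
  [-1, 0, -∞, -1, -11, -∞]
  [1, -∞, 0, -9, -∞, -∞]
  [-∞, -∞, -∞, 0, -∞, -∞]
  [7, -3, 4, 0, 0, -∞]
  [5, -14, 4, -∞, -16, 0]
D(2):
  [0, -∞, -∞, -∞, -∞, -∞]
  [-1, 0, -∞, -1, -11, -∞]
  [1, -∞, 0, -9, -∞, -∞]
  [-∞, -∞, -∞, 0, -∞, -∞]
  [7, -3, 4, 0, 0, -∞]
  [5, -14, 4, -15, -16, 0]
D(3):
  [0, -∞, -∞, -∞, -∞, -∞]
  [-1, 0, -∞, -1, -11, -∞]
  [1, -∞, 0, -9, -∞, -∞]
  [-∞, -∞, -∞, 0, -∞, -∞]
  [7, -3, 4, 0, 0, -∞]
  [5, -14, 4, -5, -16, 0]
D(4):
  [0, -∞, -∞, -∞, -∞, -∞]
  [-1, 0, -∞, -1, -11, -∞]
  [1, -∞, 0, -9, -∞, -∞]
  [-∞, -∞, -∞, 0, -∞, -∞]
  [7, -3, 4, 0, 0, -∞]
  [5, -14, 4, -5, -16, 0]
D(5):
  [0, -∞, -∞, -∞, -∞, -∞]
  [-1, 0, -7, -1, -11, -∞]
  [1, -∞, 0, -9, -∞, -∞]
  [-∞, -∞, -∞, 0, -∞, -∞]
  [7, -3, 4, 0, 0, -∞]
  [5, -14, 4, -5, -16, 0]
D(6):
  [0, -∞, -∞, -∞, -∞, -∞]
  [-1, 0, -7, -1, -11, -∞]
  [1, -∞, 0, -9, -∞, -∞]
  [-∞, -∞, -∞, 0, -∞, -∞]
  [7, -3, 4, 0, 0, -∞]
  [5, -14, 4, -5, -16, 0]
Answer: G*[3][4] = -9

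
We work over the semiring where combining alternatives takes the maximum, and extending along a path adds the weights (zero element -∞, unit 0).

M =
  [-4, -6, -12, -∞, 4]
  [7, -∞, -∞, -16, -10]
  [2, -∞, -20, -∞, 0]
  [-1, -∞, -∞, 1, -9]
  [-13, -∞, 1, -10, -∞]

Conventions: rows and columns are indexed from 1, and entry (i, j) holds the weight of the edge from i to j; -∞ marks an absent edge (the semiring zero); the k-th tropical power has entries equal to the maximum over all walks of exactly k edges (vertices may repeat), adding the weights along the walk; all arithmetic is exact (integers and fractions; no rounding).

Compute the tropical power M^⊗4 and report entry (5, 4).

M^⊗2:
  [1, -10, 5, -6, 0]
  [3, 1, -5, -15, 11]
  [-2, -4, 1, -10, 6]
  [0, -7, -8, 2, 3]
  [3, -19, -19, -9, 1]
M^⊗3:
  [7, -5, 1, -5, 5]
  [8, -3, 12, 1, 7]
  [3, -8, 7, -4, 2]
  [1, -6, 4, 3, 4]
  [-1, -3, 2, -8, 7]
M^⊗4:
  [3, 1, 6, -4, 11]
  [14, 2, 8, 2, 12]
  [9, -3, 3, -3, 7]
  [6, -5, 5, 4, 5]
  [4, -7, 8, -3, 3]
Key observation: the optimum is the walk 5->3->1->5->4, with weight 1 + 2 + 4 + (-10) = -3.
Optimal value attained by: walk 5->3->1->5->4.
Answer: (M^⊗4)[5][4] = -3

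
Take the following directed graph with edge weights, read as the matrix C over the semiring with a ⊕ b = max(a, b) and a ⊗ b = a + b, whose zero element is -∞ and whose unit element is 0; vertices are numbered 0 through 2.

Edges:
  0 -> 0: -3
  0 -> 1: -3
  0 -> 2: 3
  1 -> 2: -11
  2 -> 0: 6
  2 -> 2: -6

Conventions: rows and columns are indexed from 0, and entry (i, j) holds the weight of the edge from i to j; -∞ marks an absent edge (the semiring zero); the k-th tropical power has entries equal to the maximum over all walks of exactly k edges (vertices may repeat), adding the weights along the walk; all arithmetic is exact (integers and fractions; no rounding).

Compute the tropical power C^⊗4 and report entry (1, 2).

C^⊗2:
  [9, -6, 0]
  [-5, -∞, -17]
  [3, 3, 9]
C^⊗3:
  [6, 6, 12]
  [-8, -8, -2]
  [15, 0, 6]
C^⊗4:
  [18, 3, 9]
  [4, -11, -5]
  [12, 12, 18]
Key observation: the optimum is the walk 1->2->0->0->2, with weight (-11) + 6 + (-3) + 3 = -5.
Optimal value attained by: walk 1->2->0->0->2.
Answer: (C^⊗4)[1][2] = -5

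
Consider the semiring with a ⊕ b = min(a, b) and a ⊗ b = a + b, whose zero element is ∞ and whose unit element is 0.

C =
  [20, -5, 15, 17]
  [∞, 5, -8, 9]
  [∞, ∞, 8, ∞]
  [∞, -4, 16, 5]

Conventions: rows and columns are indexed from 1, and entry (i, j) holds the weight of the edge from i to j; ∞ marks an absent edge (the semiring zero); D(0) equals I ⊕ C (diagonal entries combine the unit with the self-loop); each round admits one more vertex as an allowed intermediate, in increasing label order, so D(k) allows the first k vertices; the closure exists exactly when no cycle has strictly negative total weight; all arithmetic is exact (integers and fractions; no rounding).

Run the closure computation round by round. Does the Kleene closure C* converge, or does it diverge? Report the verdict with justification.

D(0):
  [0, -5, 15, 17]
  [∞, 0, -8, 9]
  [∞, ∞, 0, ∞]
  [∞, -4, 16, 0]
D(1):
  [0, -5, 15, 17]
  [∞, 0, -8, 9]
  [∞, ∞, 0, ∞]
  [∞, -4, 16, 0]
D(2):
  [0, -5, -13, 4]
  [∞, 0, -8, 9]
  [∞, ∞, 0, ∞]
  [∞, -4, -12, 0]
D(3):
  [0, -5, -13, 4]
  [∞, 0, -8, 9]
  [∞, ∞, 0, ∞]
  [∞, -4, -12, 0]
D(4):
  [0, -5, -13, 4]
  [∞, 0, -8, 9]
  [∞, ∞, 0, ∞]
  [∞, -4, -12, 0]
Key observation: every diagonal entry stays at the unit through all rounds, so no improving cycle exists.
Answer: CONVERGES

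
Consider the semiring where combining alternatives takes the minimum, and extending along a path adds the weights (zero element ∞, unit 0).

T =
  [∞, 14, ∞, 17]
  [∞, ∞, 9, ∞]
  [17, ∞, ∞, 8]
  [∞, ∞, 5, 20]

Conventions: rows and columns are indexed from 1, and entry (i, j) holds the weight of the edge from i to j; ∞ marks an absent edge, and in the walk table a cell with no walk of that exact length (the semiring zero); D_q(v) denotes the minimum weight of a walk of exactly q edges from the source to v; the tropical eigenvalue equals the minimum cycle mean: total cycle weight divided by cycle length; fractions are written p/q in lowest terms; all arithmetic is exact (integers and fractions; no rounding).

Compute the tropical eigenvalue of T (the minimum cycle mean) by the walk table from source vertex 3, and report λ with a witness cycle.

q=0: [∞, ∞, 0, ∞]
q=1: [17, ∞, ∞, 8]
q=2: [∞, 31, 13, 28]
q=3: [30, ∞, 33, 21]
q=4: [50, 44, 26, 41]
Optimal cycle mean attained by: cycle 3->4->3, total 8 + 5, length 2.
Answer: λ = 13/2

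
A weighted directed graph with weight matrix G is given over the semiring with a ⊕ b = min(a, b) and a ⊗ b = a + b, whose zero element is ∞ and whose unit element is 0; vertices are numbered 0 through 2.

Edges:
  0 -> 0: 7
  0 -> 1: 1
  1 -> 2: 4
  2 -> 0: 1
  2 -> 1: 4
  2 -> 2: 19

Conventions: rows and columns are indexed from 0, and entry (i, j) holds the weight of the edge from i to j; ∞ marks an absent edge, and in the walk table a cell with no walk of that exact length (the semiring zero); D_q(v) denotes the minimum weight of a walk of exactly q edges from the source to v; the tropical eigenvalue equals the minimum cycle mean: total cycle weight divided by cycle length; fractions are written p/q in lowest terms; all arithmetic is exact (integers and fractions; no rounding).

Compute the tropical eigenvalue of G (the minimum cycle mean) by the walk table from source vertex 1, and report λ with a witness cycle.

q=0: [∞, 0, ∞]
q=1: [∞, ∞, 4]
q=2: [5, 8, 23]
q=3: [12, 6, 12]
Optimal cycle mean attained by: cycle 0->1->2->0, total 1 + 4 + 1, length 3.
Answer: λ = 2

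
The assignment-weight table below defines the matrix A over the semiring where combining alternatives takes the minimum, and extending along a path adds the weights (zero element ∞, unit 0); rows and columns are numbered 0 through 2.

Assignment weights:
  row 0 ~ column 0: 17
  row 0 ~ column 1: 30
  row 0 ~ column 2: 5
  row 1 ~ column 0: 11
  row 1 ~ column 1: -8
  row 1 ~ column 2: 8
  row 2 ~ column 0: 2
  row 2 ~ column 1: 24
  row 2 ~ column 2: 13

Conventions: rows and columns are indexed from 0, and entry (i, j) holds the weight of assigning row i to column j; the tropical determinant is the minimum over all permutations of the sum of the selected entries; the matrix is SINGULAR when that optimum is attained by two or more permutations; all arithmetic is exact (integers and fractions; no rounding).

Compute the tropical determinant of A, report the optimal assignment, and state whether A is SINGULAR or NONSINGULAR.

σ = (0, 1, 2): 17 + (-8) + 13 = 22
σ = (0, 2, 1): 17 + 8 + 24 = 49
σ = (1, 0, 2): 30 + 11 + 13 = 54
σ = (1, 2, 0): 30 + 8 + 2 = 40
σ = (2, 0, 1): 5 + 11 + 24 = 40
σ = (2, 1, 0): 5 + (-8) + 2 = -1
Optimal value attained by: σ = (2, 1, 0).
Answer: det⊕(A) = -1; verdict: NONSINGULAR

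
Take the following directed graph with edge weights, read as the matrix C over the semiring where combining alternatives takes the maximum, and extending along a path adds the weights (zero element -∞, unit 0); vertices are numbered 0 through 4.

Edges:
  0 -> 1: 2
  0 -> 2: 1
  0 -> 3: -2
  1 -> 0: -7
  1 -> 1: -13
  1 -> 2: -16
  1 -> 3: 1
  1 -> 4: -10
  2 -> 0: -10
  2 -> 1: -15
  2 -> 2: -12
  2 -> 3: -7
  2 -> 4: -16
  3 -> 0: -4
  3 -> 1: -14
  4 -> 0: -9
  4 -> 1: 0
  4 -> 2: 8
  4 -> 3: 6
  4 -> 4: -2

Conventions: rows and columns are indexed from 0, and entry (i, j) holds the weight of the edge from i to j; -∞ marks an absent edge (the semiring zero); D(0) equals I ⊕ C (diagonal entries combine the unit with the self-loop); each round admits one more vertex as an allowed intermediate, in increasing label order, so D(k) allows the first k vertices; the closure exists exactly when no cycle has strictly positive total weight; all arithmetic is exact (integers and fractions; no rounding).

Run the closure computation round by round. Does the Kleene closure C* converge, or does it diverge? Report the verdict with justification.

D(0):
  [0, 2, 1, -2, -∞]
  [-7, 0, -16, 1, -10]
  [-10, -15, 0, -7, -16]
  [-4, -14, -∞, 0, -∞]
  [-9, 0, 8, 6, 0]
D(1):
  [0, 2, 1, -2, -∞]
  [-7, 0, -6, 1, -10]
  [-10, -8, 0, -7, -16]
  [-4, -2, -3, 0, -∞]
  [-9, 0, 8, 6, 0]
D(2):
  [0, 2, 1, 3, -8]
  [-7, 0, -6, 1, -10]
  [-10, -8, 0, -7, -16]
  [-4, -2, -3, 0, -12]
  [-7, 0, 8, 6, 0]
D(3):
  [0, 2, 1, 3, -8]
  [-7, 0, -6, 1, -10]
  [-10, -8, 0, -7, -16]
  [-4, -2, -3, 0, -12]
  [-2, 0, 8, 6, 0]
D(4):
  [0, 2, 1, 3, -8]
  [-3, 0, -2, 1, -10]
  [-10, -8, 0, -7, -16]
  [-4, -2, -3, 0, -12]
  [2, 4, 8, 6, 0]
D(5):
  [0, 2, 1, 3, -8]
  [-3, 0, -2, 1, -10]
  [-10, -8, 0, -7, -16]
  [-4, -2, -3, 0, -12]
  [2, 4, 8, 6, 0]
Key observation: every diagonal entry stays at the unit through all rounds, so no improving cycle exists.
Answer: CONVERGES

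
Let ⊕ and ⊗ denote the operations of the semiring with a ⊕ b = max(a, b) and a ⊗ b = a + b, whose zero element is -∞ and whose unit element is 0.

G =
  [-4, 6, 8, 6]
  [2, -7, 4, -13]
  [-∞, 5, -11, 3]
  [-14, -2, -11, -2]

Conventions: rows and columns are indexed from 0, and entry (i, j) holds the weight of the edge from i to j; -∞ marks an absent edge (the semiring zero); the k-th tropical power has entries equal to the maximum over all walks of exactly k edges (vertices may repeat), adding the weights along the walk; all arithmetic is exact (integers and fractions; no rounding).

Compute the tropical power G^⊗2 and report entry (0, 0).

G^⊗2:
  [8, 13, 10, 11]
  [-2, 9, 10, 8]
  [7, 1, 9, 1]
  [0, -4, 2, -4]
Key observation: the optimum is the walk 0->1->0, with weight 6 + 2 = 8.
Optimal value attained by: walk 0->1->0.
Answer: (G^⊗2)[0][0] = 8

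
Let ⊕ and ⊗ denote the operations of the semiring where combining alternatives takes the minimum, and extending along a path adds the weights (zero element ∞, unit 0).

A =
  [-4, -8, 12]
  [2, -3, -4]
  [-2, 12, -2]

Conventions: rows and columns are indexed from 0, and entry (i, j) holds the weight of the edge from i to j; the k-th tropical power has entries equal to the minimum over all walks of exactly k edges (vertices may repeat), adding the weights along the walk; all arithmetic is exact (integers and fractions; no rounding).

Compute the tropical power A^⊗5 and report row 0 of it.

A^⊗2:
  [-8, -12, -12]
  [-6, -6, -7]
  [-6, -10, -4]
A^⊗3:
  [-14, -16, -16]
  [-10, -14, -10]
  [-10, -14, -14]
A^⊗4:
  [-18, -22, -20]
  [-14, -18, -18]
  [-16, -18, -18]
A^⊗5:
  [-22, -26, -26]
  [-20, -22, -22]
  [-20, -24, -22]
Answer: row 0 of A^⊗5 = [-22, -26, -26]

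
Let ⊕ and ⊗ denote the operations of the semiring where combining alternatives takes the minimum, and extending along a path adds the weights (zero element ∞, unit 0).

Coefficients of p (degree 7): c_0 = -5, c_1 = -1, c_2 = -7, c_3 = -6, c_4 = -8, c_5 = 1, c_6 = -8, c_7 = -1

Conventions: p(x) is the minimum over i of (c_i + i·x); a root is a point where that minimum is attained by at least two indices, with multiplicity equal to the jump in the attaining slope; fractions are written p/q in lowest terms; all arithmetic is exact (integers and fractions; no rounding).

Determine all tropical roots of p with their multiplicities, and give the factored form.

hull edge (i=0, c=-5) to (i=2, c=-7): slope -1, span 2
hull edge (i=2, c=-7) to (i=4, c=-8): slope -1/2, span 2
hull edge (i=4, c=-8) to (i=6, c=-8): slope 0, span 2
hull edge (i=6, c=-8) to (i=7, c=-1): slope 7, span 1
Factored form: p(x) = -1 ⊗ (x ⊕ (-7)) ⊗ (x ⊕ 0) ⊗ (x ⊕ 0) ⊗ (x ⊕ 1/2) ⊗ (x ⊕ 1/2) ⊗ (x ⊕ 1) ⊗ (x ⊕ 1)
Answer: roots = -7 (mult 1), 0 (mult 2), 1/2 (mult 2), 1 (mult 2)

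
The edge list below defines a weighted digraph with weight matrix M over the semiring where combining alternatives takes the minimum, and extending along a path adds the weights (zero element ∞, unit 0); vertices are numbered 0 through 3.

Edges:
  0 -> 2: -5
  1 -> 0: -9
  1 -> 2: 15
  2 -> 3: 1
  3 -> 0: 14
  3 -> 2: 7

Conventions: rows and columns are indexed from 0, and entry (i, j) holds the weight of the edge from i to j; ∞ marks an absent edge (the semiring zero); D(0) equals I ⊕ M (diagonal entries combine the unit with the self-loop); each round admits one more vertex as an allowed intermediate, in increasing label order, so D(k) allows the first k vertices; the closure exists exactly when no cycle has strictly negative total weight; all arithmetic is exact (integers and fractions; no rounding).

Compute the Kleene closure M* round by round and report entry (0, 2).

D(0):
  [0, ∞, -5, ∞]
  [-9, 0, 15, ∞]
  [∞, ∞, 0, 1]
  [14, ∞, 7, 0]
D(1):
  [0, ∞, -5, ∞]
  [-9, 0, -14, ∞]
  [∞, ∞, 0, 1]
  [14, ∞, 7, 0]
D(2):
  [0, ∞, -5, ∞]
  [-9, 0, -14, ∞]
  [∞, ∞, 0, 1]
  [14, ∞, 7, 0]
D(3):
  [0, ∞, -5, -4]
  [-9, 0, -14, -13]
  [∞, ∞, 0, 1]
  [14, ∞, 7, 0]
D(4):
  [0, ∞, -5, -4]
  [-9, 0, -14, -13]
  [15, ∞, 0, 1]
  [14, ∞, 7, 0]
Answer: M*[0][2] = -5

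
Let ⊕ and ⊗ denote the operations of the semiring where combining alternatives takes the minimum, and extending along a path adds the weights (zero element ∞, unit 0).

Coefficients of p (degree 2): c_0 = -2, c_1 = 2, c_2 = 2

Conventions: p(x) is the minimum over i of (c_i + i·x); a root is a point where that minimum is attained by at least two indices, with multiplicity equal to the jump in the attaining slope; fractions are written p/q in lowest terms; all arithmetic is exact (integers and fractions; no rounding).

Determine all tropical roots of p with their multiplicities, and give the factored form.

hull edge (i=0, c=-2) to (i=2, c=2): slope 2, span 2
Factored form: p(x) = 2 ⊗ (x ⊕ (-2)) ⊗ (x ⊕ (-2))
Answer: roots = -2 (mult 2)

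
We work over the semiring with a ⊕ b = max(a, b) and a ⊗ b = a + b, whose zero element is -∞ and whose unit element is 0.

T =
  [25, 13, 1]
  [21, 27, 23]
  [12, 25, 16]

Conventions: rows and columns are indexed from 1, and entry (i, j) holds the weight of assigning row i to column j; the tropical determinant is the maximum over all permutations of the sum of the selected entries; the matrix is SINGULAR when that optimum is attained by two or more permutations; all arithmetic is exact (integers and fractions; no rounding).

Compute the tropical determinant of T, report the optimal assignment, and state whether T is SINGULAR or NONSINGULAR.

σ = (1, 2, 3): 25 + 27 + 16 = 68
σ = (1, 3, 2): 25 + 23 + 25 = 73
σ = (2, 1, 3): 13 + 21 + 16 = 50
σ = (2, 3, 1): 13 + 23 + 12 = 48
σ = (3, 1, 2): 1 + 21 + 25 = 47
σ = (3, 2, 1): 1 + 27 + 12 = 40
Optimal value attained by: σ = (1, 3, 2).
Answer: det⊕(T) = 73; verdict: NONSINGULAR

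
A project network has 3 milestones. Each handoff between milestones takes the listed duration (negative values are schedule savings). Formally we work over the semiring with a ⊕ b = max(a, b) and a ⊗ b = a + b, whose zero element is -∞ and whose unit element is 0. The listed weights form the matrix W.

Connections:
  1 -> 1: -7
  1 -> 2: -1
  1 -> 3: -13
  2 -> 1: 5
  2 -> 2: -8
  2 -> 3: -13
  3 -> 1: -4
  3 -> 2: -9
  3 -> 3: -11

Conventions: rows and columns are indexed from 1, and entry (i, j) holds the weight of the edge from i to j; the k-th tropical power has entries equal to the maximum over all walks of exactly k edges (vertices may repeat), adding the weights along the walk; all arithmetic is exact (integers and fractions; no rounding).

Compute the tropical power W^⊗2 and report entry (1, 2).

W^⊗2:
  [4, -8, -14]
  [-2, 4, -8]
  [-4, -5, -17]
Key observation: the optimum is the walk 1->1->2, with weight (-7) + (-1) = -8.
Optimal value attained by: walk 1->1->2.
Answer: (W^⊗2)[1][2] = -8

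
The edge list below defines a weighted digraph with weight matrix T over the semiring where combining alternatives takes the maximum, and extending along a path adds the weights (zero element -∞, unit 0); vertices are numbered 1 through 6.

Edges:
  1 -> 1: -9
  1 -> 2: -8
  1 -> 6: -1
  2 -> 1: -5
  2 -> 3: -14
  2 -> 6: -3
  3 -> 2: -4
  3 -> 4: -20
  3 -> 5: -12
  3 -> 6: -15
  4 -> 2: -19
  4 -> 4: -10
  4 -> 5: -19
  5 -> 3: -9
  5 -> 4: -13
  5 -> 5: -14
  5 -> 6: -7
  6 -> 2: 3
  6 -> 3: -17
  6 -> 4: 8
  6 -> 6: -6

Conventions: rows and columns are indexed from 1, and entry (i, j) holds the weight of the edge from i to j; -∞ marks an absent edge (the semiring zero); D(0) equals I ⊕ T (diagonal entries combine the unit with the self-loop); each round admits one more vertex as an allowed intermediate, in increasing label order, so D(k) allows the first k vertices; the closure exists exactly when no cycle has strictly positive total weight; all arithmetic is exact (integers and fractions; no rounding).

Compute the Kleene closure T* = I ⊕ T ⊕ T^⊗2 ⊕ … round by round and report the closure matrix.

D(0):
  [0, -8, -∞, -∞, -∞, -1]
  [-5, 0, -14, -∞, -∞, -3]
  [-∞, -4, 0, -20, -12, -15]
  [-∞, -19, -∞, 0, -19, -∞]
  [-∞, -∞, -9, -13, 0, -7]
  [-∞, 3, -17, 8, -∞, 0]
D(1):
  [0, -8, -∞, -∞, -∞, -1]
  [-5, 0, -14, -∞, -∞, -3]
  [-∞, -4, 0, -20, -12, -15]
  [-∞, -19, -∞, 0, -19, -∞]
  [-∞, -∞, -9, -13, 0, -7]
  [-∞, 3, -17, 8, -∞, 0]
D(2):
  [0, -8, -22, -∞, -∞, -1]
  [-5, 0, -14, -∞, -∞, -3]
  [-9, -4, 0, -20, -12, -7]
  [-24, -19, -33, 0, -19, -22]
  [-∞, -∞, -9, -13, 0, -7]
  [-2, 3, -11, 8, -∞, 0]
D(3):
  [0, -8, -22, -42, -34, -1]
  [-5, 0, -14, -34, -26, -3]
  [-9, -4, 0, -20, -12, -7]
  [-24, -19, -33, 0, -19, -22]
  [-18, -13, -9, -13, 0, -7]
  [-2, 3, -11, 8, -23, 0]
D(4):
  [0, -8, -22, -42, -34, -1]
  [-5, 0, -14, -34, -26, -3]
  [-9, -4, 0, -20, -12, -7]
  [-24, -19, -33, 0, -19, -22]
  [-18, -13, -9, -13, 0, -7]
  [-2, 3, -11, 8, -11, 0]
D(5):
  [0, -8, -22, -42, -34, -1]
  [-5, 0, -14, -34, -26, -3]
  [-9, -4, 0, -20, -12, -7]
  [-24, -19, -28, 0, -19, -22]
  [-18, -13, -9, -13, 0, -7]
  [-2, 3, -11, 8, -11, 0]
D(6):
  [0, 2, -12, 7, -12, -1]
  [-5, 0, -14, 5, -14, -3]
  [-9, -4, 0, 1, -12, -7]
  [-24, -19, -28, 0, -19, -22]
  [-9, -4, -9, 1, 0, -7]
  [-2, 3, -11, 8, -11, 0]
Answer: T* = [[0, 2, -12, 7, -12, -1], [-5, 0, -14, 5, -14, -3], [-9, -4, 0, 1, -12, -7], [-24, -19, -28, 0, -19, -22], [-9, -4, -9, 1, 0, -7], [-2, 3, -11, 8, -11, 0]]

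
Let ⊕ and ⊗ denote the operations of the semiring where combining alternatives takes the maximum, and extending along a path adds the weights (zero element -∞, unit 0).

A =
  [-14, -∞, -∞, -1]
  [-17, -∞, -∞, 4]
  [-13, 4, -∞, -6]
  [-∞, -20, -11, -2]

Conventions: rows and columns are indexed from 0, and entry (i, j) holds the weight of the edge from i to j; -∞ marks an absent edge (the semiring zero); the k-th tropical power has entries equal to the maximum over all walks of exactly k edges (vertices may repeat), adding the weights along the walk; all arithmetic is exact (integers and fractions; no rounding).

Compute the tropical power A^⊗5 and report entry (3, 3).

A^⊗2:
  [-28, -21, -12, -3]
  [-31, -16, -7, 2]
  [-13, -26, -17, 8]
  [-24, -7, -13, -4]
A^⊗3:
  [-25, -8, -14, -5]
  [-20, -3, -9, 0]
  [-27, -12, -3, 6]
  [-24, -9, -15, -3]
A^⊗4:
  [-25, -10, -16, -4]
  [-20, -5, -11, 1]
  [-16, 1, -5, 4]
  [-26, -11, -14, -5]
A^⊗5:
  [-27, -12, -15, -6]
  [-22, -7, -10, -1]
  [-16, -1, -7, 5]
  [-27, -10, -16, -7]
Key observation: the optimum is the walk 3->2->1->3->3->3, with weight (-11) + 4 + 4 + (-2) + (-2) = -7.
Optimal value attained by: walk 3->2->1->3->3->3.
Answer: (A^⊗5)[3][3] = -7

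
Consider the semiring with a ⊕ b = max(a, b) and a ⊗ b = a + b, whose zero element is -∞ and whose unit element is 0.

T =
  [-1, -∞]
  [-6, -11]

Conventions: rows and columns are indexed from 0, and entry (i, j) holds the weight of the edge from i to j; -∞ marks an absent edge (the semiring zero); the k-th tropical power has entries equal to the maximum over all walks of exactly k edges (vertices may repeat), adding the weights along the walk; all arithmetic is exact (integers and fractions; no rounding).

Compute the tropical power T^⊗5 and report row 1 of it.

T^⊗2:
  [-2, -∞]
  [-7, -22]
T^⊗3:
  [-3, -∞]
  [-8, -33]
T^⊗4:
  [-4, -∞]
  [-9, -44]
T^⊗5:
  [-5, -∞]
  [-10, -55]
Answer: row 1 of T^⊗5 = [-10, -55]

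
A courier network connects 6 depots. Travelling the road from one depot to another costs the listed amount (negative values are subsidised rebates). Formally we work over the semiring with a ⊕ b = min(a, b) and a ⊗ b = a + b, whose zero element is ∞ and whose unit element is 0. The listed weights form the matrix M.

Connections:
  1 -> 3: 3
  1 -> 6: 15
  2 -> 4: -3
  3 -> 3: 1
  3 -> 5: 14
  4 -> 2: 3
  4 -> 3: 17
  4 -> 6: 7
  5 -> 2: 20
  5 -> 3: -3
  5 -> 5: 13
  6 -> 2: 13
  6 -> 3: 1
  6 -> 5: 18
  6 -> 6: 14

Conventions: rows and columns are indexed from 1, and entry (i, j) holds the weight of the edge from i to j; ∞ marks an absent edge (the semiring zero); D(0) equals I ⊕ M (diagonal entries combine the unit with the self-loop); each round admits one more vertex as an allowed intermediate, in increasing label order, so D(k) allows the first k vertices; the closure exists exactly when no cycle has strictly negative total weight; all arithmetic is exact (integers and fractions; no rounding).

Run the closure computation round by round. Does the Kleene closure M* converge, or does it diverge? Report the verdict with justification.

D(0):
  [0, ∞, 3, ∞, ∞, 15]
  [∞, 0, ∞, -3, ∞, ∞]
  [∞, ∞, 0, ∞, 14, ∞]
  [∞, 3, 17, 0, ∞, 7]
  [∞, 20, -3, ∞, 0, ∞]
  [∞, 13, 1, ∞, 18, 0]
D(1):
  [0, ∞, 3, ∞, ∞, 15]
  [∞, 0, ∞, -3, ∞, ∞]
  [∞, ∞, 0, ∞, 14, ∞]
  [∞, 3, 17, 0, ∞, 7]
  [∞, 20, -3, ∞, 0, ∞]
  [∞, 13, 1, ∞, 18, 0]
D(2):
  [0, ∞, 3, ∞, ∞, 15]
  [∞, 0, ∞, -3, ∞, ∞]
  [∞, ∞, 0, ∞, 14, ∞]
  [∞, 3, 17, 0, ∞, 7]
  [∞, 20, -3, 17, 0, ∞]
  [∞, 13, 1, 10, 18, 0]
D(3):
  [0, ∞, 3, ∞, 17, 15]
  [∞, 0, ∞, -3, ∞, ∞]
  [∞, ∞, 0, ∞, 14, ∞]
  [∞, 3, 17, 0, 31, 7]
  [∞, 20, -3, 17, 0, ∞]
  [∞, 13, 1, 10, 15, 0]
D(4):
  [0, ∞, 3, ∞, 17, 15]
  [∞, 0, 14, -3, 28, 4]
  [∞, ∞, 0, ∞, 14, ∞]
  [∞, 3, 17, 0, 31, 7]
  [∞, 20, -3, 17, 0, 24]
  [∞, 13, 1, 10, 15, 0]
D(5):
  [0, 37, 3, 34, 17, 15]
  [∞, 0, 14, -3, 28, 4]
  [∞, 34, 0, 31, 14, 38]
  [∞, 3, 17, 0, 31, 7]
  [∞, 20, -3, 17, 0, 24]
  [∞, 13, 1, 10, 15, 0]
D(6):
  [0, 28, 3, 25, 17, 15]
  [∞, 0, 5, -3, 19, 4]
  [∞, 34, 0, 31, 14, 38]
  [∞, 3, 8, 0, 22, 7]
  [∞, 20, -3, 17, 0, 24]
  [∞, 13, 1, 10, 15, 0]
Key observation: every diagonal entry stays at the unit through all rounds, so no improving cycle exists.
Answer: CONVERGES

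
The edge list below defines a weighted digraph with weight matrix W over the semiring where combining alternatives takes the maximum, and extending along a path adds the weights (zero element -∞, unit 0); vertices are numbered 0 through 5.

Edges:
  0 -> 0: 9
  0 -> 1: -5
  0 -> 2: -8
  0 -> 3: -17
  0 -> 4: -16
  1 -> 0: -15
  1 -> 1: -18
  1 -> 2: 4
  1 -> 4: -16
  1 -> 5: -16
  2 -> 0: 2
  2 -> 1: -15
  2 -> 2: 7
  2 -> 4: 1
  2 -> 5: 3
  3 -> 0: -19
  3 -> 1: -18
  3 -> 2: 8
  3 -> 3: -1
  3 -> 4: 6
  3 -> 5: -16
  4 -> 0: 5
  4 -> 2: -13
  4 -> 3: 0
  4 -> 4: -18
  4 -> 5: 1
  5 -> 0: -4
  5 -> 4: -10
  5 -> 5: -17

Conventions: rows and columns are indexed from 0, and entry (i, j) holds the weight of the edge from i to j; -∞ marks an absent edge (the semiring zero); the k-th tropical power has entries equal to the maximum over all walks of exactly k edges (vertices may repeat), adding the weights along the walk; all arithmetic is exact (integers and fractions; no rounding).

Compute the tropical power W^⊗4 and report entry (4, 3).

W^⊗2:
  [18, 4, 1, -8, -7, -5]
  [6, -11, 11, -16, 5, 7]
  [11, -3, 14, 1, 8, 10]
  [11, -7, 15, 6, 9, 11]
  [14, 0, 8, -1, 6, -10]
  [5, -9, -12, -10, -20, -9]
W^⊗3:
  [27, 13, 10, 1, 2, 4]
  [15, 1, 18, 5, 12, 14]
  [20, 6, 21, 8, 15, 17]
  [20, 6, 22, 9, 16, 18]
  [23, 9, 15, 6, 9, 11]
  [14, 0, -2, -11, -4, -9]
W^⊗4:
  [36, 22, 19, 10, 11, 13]
  [24, 10, 25, 12, 19, 21]
  [29, 15, 28, 15, 22, 24]
  [29, 15, 29, 16, 23, 25]
  [32, 18, 22, 9, 16, 18]
  [23, 9, 6, -3, -1, 1]
Key observation: the optimum is the walk 4->3->2->4->3, with weight 0 + 8 + 1 + 0 = 9.
Optimal value attained by: walk 4->3->2->4->3.
Answer: (W^⊗4)[4][3] = 9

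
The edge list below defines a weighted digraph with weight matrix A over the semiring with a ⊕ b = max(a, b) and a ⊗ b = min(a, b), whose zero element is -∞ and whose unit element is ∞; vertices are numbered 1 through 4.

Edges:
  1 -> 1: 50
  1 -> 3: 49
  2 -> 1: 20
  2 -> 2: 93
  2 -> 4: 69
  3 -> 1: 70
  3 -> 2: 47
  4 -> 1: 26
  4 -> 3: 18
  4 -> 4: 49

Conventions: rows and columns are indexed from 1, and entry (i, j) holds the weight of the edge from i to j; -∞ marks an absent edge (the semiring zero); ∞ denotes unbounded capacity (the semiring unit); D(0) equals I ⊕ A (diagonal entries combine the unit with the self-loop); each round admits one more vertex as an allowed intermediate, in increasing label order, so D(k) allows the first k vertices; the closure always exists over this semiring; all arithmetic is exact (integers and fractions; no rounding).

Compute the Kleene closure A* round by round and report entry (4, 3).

D(0):
  [∞, -∞, 49, -∞]
  [20, ∞, -∞, 69]
  [70, 47, ∞, -∞]
  [26, -∞, 18, ∞]
D(1):
  [∞, -∞, 49, -∞]
  [20, ∞, 20, 69]
  [70, 47, ∞, -∞]
  [26, -∞, 26, ∞]
D(2):
  [∞, -∞, 49, -∞]
  [20, ∞, 20, 69]
  [70, 47, ∞, 47]
  [26, -∞, 26, ∞]
D(3):
  [∞, 47, 49, 47]
  [20, ∞, 20, 69]
  [70, 47, ∞, 47]
  [26, 26, 26, ∞]
D(4):
  [∞, 47, 49, 47]
  [26, ∞, 26, 69]
  [70, 47, ∞, 47]
  [26, 26, 26, ∞]
Answer: A*[4][3] = 26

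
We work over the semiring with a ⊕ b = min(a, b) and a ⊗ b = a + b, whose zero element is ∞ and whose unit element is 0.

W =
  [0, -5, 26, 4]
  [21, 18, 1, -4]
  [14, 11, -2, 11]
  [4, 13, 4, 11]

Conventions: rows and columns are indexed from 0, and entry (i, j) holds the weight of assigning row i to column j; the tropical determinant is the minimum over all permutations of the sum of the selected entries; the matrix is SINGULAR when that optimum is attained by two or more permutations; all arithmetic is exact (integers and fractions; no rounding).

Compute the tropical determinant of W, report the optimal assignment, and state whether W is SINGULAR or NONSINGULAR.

σ = (0, 1, 2, 3): 0 + 18 + (-2) + 11 = 27
σ = (0, 1, 3, 2): 0 + 18 + 11 + 4 = 33
σ = (0, 2, 1, 3): 0 + 1 + 11 + 11 = 23
σ = (0, 2, 3, 1): 0 + 1 + 11 + 13 = 25
σ = (0, 3, 1, 2): 0 + (-4) + 11 + 4 = 11
σ = (0, 3, 2, 1): 0 + (-4) + (-2) + 13 = 7
σ = (1, 0, 2, 3): (-5) + 21 + (-2) + 11 = 25
σ = (1, 0, 3, 2): (-5) + 21 + 11 + 4 = 31
σ = (1, 2, 0, 3): (-5) + 1 + 14 + 11 = 21
σ = (1, 2, 3, 0): (-5) + 1 + 11 + 4 = 11
σ = (1, 3, 0, 2): (-5) + (-4) + 14 + 4 = 9
σ = (1, 3, 2, 0): (-5) + (-4) + (-2) + 4 = -7
σ = (2, 0, 1, 3): 26 + 21 + 11 + 11 = 69
σ = (2, 0, 3, 1): 26 + 21 + 11 + 13 = 71
σ = (2, 1, 0, 3): 26 + 18 + 14 + 11 = 69
σ = (2, 1, 3, 0): 26 + 18 + 11 + 4 = 59
σ = (2, 3, 0, 1): 26 + (-4) + 14 + 13 = 49
σ = (2, 3, 1, 0): 26 + (-4) + 11 + 4 = 37
σ = (3, 0, 1, 2): 4 + 21 + 11 + 4 = 40
σ = (3, 0, 2, 1): 4 + 21 + (-2) + 13 = 36
σ = (3, 1, 0, 2): 4 + 18 + 14 + 4 = 40
σ = (3, 1, 2, 0): 4 + 18 + (-2) + 4 = 24
σ = (3, 2, 0, 1): 4 + 1 + 14 + 13 = 32
σ = (3, 2, 1, 0): 4 + 1 + 11 + 4 = 20
Optimal value attained by: σ = (1, 3, 2, 0).
Answer: det⊕(W) = -7; verdict: NONSINGULAR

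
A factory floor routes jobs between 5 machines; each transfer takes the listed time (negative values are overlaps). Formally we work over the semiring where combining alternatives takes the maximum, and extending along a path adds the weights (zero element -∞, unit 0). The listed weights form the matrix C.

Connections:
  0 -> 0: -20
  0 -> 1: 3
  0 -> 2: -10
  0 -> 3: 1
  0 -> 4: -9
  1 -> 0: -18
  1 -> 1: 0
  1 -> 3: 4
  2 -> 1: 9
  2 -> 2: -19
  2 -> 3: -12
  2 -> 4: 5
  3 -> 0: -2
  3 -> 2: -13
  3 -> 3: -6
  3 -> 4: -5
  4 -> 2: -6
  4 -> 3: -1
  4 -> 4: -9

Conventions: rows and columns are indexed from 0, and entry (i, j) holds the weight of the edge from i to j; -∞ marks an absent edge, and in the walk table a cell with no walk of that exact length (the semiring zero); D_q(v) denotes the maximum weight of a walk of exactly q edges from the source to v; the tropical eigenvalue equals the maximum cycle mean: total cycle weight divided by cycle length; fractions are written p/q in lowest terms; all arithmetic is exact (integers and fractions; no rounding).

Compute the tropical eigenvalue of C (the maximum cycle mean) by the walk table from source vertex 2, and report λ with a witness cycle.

q=0: [-∞, -∞, 0, -∞, -∞]
q=1: [-∞, 9, -19, -12, 5]
q=2: [-9, 9, -1, 13, -4]
q=3: [11, 9, 0, 13, 8]
q=4: [11, 14, 2, 13, 8]
q=5: [11, 14, 2, 18, 8]
Optimal cycle mean attained by: cycle 0->1->3->0, total 3 + 4 + (-2), length 3.
Answer: λ = 5/3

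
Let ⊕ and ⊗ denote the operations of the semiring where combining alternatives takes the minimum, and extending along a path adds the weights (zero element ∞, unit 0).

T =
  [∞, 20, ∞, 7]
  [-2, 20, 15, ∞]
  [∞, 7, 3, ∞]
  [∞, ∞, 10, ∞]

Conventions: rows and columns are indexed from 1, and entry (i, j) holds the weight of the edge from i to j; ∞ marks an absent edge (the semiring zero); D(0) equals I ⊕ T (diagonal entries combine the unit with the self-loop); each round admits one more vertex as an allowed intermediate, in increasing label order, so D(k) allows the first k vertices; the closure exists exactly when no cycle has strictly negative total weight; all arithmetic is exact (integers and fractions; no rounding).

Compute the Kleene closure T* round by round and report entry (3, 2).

D(0):
  [0, 20, ∞, 7]
  [-2, 0, 15, ∞]
  [∞, 7, 0, ∞]
  [∞, ∞, 10, 0]
D(1):
  [0, 20, ∞, 7]
  [-2, 0, 15, 5]
  [∞, 7, 0, ∞]
  [∞, ∞, 10, 0]
D(2):
  [0, 20, 35, 7]
  [-2, 0, 15, 5]
  [5, 7, 0, 12]
  [∞, ∞, 10, 0]
D(3):
  [0, 20, 35, 7]
  [-2, 0, 15, 5]
  [5, 7, 0, 12]
  [15, 17, 10, 0]
D(4):
  [0, 20, 17, 7]
  [-2, 0, 15, 5]
  [5, 7, 0, 12]
  [15, 17, 10, 0]
Answer: T*[3][2] = 7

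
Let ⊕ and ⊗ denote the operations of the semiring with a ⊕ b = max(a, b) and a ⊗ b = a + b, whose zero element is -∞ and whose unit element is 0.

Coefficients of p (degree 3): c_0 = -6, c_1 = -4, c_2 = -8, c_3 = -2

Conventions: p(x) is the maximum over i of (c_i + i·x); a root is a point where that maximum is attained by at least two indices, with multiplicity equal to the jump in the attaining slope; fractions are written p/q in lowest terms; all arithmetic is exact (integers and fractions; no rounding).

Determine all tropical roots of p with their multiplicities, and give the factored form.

hull edge (i=0, c=-6) to (i=1, c=-4): slope 2, span 1
hull edge (i=1, c=-4) to (i=3, c=-2): slope 1, span 2
Factored form: p(x) = -2 ⊗ (x ⊕ (-2)) ⊗ (x ⊕ (-1)) ⊗ (x ⊕ (-1))
Answer: roots = -2 (mult 1), -1 (mult 2)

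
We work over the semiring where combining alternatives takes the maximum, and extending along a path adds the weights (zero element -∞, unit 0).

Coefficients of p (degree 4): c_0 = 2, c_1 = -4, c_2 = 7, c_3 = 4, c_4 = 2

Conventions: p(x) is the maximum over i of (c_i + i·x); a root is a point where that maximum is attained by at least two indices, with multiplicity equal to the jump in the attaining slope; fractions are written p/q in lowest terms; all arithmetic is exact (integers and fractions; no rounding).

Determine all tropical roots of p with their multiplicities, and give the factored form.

hull edge (i=0, c=2) to (i=2, c=7): slope 5/2, span 2
hull edge (i=2, c=7) to (i=4, c=2): slope -5/2, span 2
Factored form: p(x) = 2 ⊗ (x ⊕ (-5/2)) ⊗ (x ⊕ (-5/2)) ⊗ (x ⊕ 5/2) ⊗ (x ⊕ 5/2)
Answer: roots = -5/2 (mult 2), 5/2 (mult 2)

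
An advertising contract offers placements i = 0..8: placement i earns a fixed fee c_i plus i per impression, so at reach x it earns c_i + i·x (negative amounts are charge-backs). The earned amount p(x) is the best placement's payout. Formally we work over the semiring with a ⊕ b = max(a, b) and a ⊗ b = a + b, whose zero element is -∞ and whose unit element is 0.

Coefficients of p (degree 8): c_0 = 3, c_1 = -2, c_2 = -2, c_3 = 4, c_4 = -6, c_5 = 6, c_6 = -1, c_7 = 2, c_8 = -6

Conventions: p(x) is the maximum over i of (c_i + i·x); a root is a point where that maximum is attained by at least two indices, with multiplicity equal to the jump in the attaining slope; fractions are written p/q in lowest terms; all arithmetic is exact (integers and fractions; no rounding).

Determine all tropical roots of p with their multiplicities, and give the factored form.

hull edge (i=0, c=3) to (i=5, c=6): slope 3/5, span 5
hull edge (i=5, c=6) to (i=7, c=2): slope -2, span 2
hull edge (i=7, c=2) to (i=8, c=-6): slope -8, span 1
Factored form: p(x) = -6 ⊗ (x ⊕ (-3/5)) ⊗ (x ⊕ (-3/5)) ⊗ (x ⊕ (-3/5)) ⊗ (x ⊕ (-3/5)) ⊗ (x ⊕ (-3/5)) ⊗ (x ⊕ 2) ⊗ (x ⊕ 2) ⊗ (x ⊕ 8)
Answer: roots = -3/5 (mult 5), 2 (mult 2), 8 (mult 1)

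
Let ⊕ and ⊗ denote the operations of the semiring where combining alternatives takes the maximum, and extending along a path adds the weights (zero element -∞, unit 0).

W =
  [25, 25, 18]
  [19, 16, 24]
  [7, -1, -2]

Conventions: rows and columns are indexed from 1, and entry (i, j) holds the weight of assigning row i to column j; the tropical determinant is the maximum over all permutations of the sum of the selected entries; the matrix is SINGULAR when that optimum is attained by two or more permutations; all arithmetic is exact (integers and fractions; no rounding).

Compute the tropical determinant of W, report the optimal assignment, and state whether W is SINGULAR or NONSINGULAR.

σ = (1, 2, 3): 25 + 16 + (-2) = 39
σ = (1, 3, 2): 25 + 24 + (-1) = 48
σ = (2, 1, 3): 25 + 19 + (-2) = 42
σ = (2, 3, 1): 25 + 24 + 7 = 56
σ = (3, 1, 2): 18 + 19 + (-1) = 36
σ = (3, 2, 1): 18 + 16 + 7 = 41
Optimal value attained by: σ = (2, 3, 1).
Answer: det⊕(W) = 56; verdict: NONSINGULAR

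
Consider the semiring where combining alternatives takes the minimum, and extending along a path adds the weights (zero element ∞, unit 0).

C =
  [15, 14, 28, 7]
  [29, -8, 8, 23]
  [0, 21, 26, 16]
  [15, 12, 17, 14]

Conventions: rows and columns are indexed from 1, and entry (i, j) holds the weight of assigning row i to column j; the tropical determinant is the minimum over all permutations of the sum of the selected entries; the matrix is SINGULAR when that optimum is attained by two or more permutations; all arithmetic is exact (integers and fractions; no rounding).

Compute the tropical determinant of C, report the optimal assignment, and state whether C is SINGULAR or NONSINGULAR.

σ = (1, 2, 3, 4): 15 + (-8) + 26 + 14 = 47
σ = (1, 2, 4, 3): 15 + (-8) + 16 + 17 = 40
σ = (1, 3, 2, 4): 15 + 8 + 21 + 14 = 58
σ = (1, 3, 4, 2): 15 + 8 + 16 + 12 = 51
σ = (1, 4, 2, 3): 15 + 23 + 21 + 17 = 76
σ = (1, 4, 3, 2): 15 + 23 + 26 + 12 = 76
σ = (2, 1, 3, 4): 14 + 29 + 26 + 14 = 83
σ = (2, 1, 4, 3): 14 + 29 + 16 + 17 = 76
σ = (2, 3, 1, 4): 14 + 8 + 0 + 14 = 36
σ = (2, 3, 4, 1): 14 + 8 + 16 + 15 = 53
σ = (2, 4, 1, 3): 14 + 23 + 0 + 17 = 54
σ = (2, 4, 3, 1): 14 + 23 + 26 + 15 = 78
σ = (3, 1, 2, 4): 28 + 29 + 21 + 14 = 92
σ = (3, 1, 4, 2): 28 + 29 + 16 + 12 = 85
σ = (3, 2, 1, 4): 28 + (-8) + 0 + 14 = 34
σ = (3, 2, 4, 1): 28 + (-8) + 16 + 15 = 51
σ = (3, 4, 1, 2): 28 + 23 + 0 + 12 = 63
σ = (3, 4, 2, 1): 28 + 23 + 21 + 15 = 87
σ = (4, 1, 2, 3): 7 + 29 + 21 + 17 = 74
σ = (4, 1, 3, 2): 7 + 29 + 26 + 12 = 74
σ = (4, 2, 1, 3): 7 + (-8) + 0 + 17 = 16
σ = (4, 2, 3, 1): 7 + (-8) + 26 + 15 = 40
σ = (4, 3, 1, 2): 7 + 8 + 0 + 12 = 27
σ = (4, 3, 2, 1): 7 + 8 + 21 + 15 = 51
Optimal value attained by: σ = (4, 2, 1, 3).
Answer: det⊕(C) = 16; verdict: NONSINGULAR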